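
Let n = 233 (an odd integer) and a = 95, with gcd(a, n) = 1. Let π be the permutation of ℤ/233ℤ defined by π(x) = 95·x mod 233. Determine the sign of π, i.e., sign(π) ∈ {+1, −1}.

-1

Orbit of 46 under x↦95x: [46, 176, 177, 39, 210, 145, 28]… (length divides ord_233(95)).
2 cycles of lengths [232, 1].
With 2 cycles on 233 points, sign = (−1)^{233−2} = -1.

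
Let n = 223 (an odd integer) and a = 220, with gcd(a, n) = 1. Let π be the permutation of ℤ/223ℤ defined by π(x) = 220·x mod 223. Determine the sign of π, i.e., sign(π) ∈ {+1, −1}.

+1

Trace 18: π^k(18) = [18, 169, 162, 183, 120, 86, 188] for k=0..6.
Cycle lengths of π_220 on ℤ/223ℤ: [111, 111, 1]; 3 cycles in total.
223 − 3 = 220 transpositions; sign(π) = (−1)^220 = +1.
The Jacobi symbol (220|223) = +1 (Zolotarev) agrees.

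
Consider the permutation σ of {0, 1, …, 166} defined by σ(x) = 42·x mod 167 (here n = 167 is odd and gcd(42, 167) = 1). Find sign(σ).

Start at x=49: 49 → 54 → 97 → 66 → 100 → 25 → 48 → … (one orbit).
π_42 has 3 disjoint cycles with lengths [83, 83, 1] on {0,…,166}.
sign(π) = (−1)^{n − #cycles} = (−1)^{167−3} = (−1)^164 = +1.

+1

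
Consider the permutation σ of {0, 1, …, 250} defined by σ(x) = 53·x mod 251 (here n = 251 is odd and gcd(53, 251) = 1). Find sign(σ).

Orbit of 106 under x↦53x: [106, 96, 68, 90, 1, 53, 48]… (length divides ord_251(53)).
π_53 has 2 disjoint cycles with lengths [250, 1] on {0,…,250}.
sign(π) = (−1)^{n − #cycles} = (−1)^{251−2} = (−1)^249 = -1.
Check: (53/251) = -1 by Zolotarev.

-1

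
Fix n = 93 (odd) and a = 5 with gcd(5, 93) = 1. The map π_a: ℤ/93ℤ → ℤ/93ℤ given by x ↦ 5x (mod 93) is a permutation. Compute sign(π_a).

-1

Trace 32: π^k(32) = [32, 67, 56, 1, 5, 25] for k=0..5.
Decompose π into cycles: lengths [6, 6, 6, 6, 6, 6, 6, 6, 6, 6, 3, 3, 3, 3, 3, 3, 3, 3, 3, 3, 2, 1] (22 cycles, including the fixed point 0).
Σ(ℓ_i−1) = 93−22 = 71; sign = (−1)^71 = -1.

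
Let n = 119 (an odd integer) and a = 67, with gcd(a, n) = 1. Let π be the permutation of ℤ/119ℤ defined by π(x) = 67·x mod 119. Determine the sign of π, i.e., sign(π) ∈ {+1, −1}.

+1

Trace 50: π^k(50) = [50, 18, 16, 1, 67, 86] for k=0..5.
The orbit structure of x ↦ 67x mod 119: 27 orbits of sizes [6, 6, 6, 6, 6, 6, 6, 6, 6, 6, 6, 6, 6, 6, 6, 6, 3, 3, 2, 2, 2, 2, 2, 2, 2, 2, 1].
119 − 27 = 92 transpositions; sign(π) = (−1)^92 = +1.
The Jacobi symbol (67|119) = +1 (Zolotarev) agrees.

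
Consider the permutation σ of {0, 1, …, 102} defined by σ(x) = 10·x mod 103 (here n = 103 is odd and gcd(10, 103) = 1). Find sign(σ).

-1

Start at x=39: 39 → 81 → 89 → 66 → 42 → 8 → 80 → … (one orbit).
4 cycles of lengths [34, 34, 34, 1].
Σ(ℓ_i−1) = 103−4 = 99; sign = (−1)^99 = -1.
(10|103)_J = -1 (Zolotarev's lemma cross-check).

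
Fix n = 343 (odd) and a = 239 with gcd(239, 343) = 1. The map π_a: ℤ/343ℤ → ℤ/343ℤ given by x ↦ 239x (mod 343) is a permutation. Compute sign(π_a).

Orbit of 120 under x↦239x: [120, 211, 8, 197, 92, 36, 29]… (length divides ord_343(239)).
π_239 has 19 disjoint cycles with lengths [49, 49, 49, 49, 49, 49, 7, 7, 7, 7, 7, 7, 1, 1, 1, 1, 1, 1, 1] on {0,…,342}.
Σ(ℓ_i−1) = 343−19 = 324; sign = (−1)^324 = +1.
Zolotarev: (239|343) = +1, matching the cycle-count sign.

+1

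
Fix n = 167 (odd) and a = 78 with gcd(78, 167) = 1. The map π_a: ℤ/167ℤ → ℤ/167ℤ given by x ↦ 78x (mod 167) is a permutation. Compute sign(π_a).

-1

Start at x=104: 104 → 96 → 140 → 65 → 60 → 4 → 145 → … (one orbit).
Cycle type of π: 166 + 1; total 2 cycles.
n − c = 167 − 2 = 165; sign = (−1)^165 = -1.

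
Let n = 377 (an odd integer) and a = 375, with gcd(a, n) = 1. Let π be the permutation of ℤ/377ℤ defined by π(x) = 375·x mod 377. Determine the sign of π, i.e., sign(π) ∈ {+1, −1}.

Trace 271: π^k(271) = [271, 212, 330, 94, 189, 376, 2] for k=0..6.
Cycle lengths of π_375 on ℤ/377ℤ: [84, 84, 84, 84, 28, 12, 1]; 7 cycles in total.
7 cycles on 377: each ℓ→(−1)^(ℓ−1), product (−1)^370 = +1.
Check: (375/377) = +1 by Zolotarev.

+1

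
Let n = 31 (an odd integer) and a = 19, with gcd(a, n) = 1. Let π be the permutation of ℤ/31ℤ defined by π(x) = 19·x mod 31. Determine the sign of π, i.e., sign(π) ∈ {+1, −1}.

+1

Orbit of 20 under x↦19x: [20, 8, 28, 5, 2, 7, 9]… (length divides ord_31(19)).
Cycle lengths of π_19 on ℤ/31ℤ: [15, 15, 1]; 3 cycles in total.
With 3 cycles on 31 points, sign = (−1)^{31−3} = +1.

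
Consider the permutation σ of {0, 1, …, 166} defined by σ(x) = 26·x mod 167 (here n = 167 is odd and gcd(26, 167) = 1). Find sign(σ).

Start at x=88: 88 → 117 → 36 → 101 → 121 → 140 → 133 → … (one orbit).
Cycle type of π: 166 + 1; total 2 cycles.
With 2 cycles on 167 points, sign = (−1)^{167−2} = -1.
The Jacobi symbol (26|167) = -1 (Zolotarev) agrees.

-1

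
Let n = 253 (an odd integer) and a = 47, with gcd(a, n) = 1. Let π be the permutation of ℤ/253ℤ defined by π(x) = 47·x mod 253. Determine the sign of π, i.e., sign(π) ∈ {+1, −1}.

Trace 70: π^k(70) = [70, 1, 47, 185, 93] for k=0..4.
The orbit structure of x ↦ 47x mod 253: 69 orbits of sizes [5, 5, 5, 5, 5, 5, 5, 5, 5, 5, 5, 5, 5, 5, 5, 5, 5, 5, 5, 5, 5, 5, 5, 5, 5, 5, 5, 5, 5, 5, 5, 5, 5, 5, 5, 5, 5, 5, 5, 5, 5, 5, 5, 5, 5, 5, 1, 1, 1, 1, 1, 1, 1, 1, 1, 1, 1, 1, 1, 1, 1, 1, 1, 1, 1, 1, 1, 1, 1].
n − c = 253 − 69 = 184; sign = (−1)^184 = +1.
Via Zolotarev, sign(π_{47}) = (47|253) = +1.

+1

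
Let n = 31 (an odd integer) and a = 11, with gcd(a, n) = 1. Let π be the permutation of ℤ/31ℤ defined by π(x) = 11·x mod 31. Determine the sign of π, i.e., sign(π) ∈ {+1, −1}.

-1

Start at x=22: 22 → 25 → 27 → 18 → 12 → 8 → 26 → … (one orbit).
π_11 has 2 disjoint cycles with lengths [30, 1] on {0,…,30}.
With 2 cycles on 31 points, sign = (−1)^{31−2} = -1.
Via Zolotarev, sign(π_{11}) = (11|31) = -1.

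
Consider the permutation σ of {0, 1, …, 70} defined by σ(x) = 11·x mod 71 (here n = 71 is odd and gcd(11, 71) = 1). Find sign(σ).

Start at x=63: 63 → 54 → 26 → 2 → 22 → 29 → 35 → … (one orbit).
Cycle type of π: 70 + 1; total 2 cycles.
2 cycles on 71: each ℓ→(−1)^(ℓ−1), product (−1)^69 = -1.
The Jacobi symbol (11|71) = -1 (Zolotarev) agrees.

-1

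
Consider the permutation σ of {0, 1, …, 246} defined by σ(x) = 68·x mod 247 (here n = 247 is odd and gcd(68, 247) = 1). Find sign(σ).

+1

Trace 68: π^k(68) = [68, 178, 1] for k=0..2.
π_68 has 83 disjoint cycles with lengths [3, 3, 3, 3, 3, 3, 3, 3, 3, 3, 3, 3, 3, 3, 3, 3, 3, 3, 3, 3, 3, 3, 3, 3, 3, 3, 3, 3, 3, 3, 3, 3, 3, 3, 3, 3, 3, 3, 3, 3, 3, 3, 3, 3, 3, 3, 3, 3, 3, 3, 3, 3, 3, 3, 3, 3, 3, 3, 3, 3, 3, 3, 3, 3, 3, 3, 3, 3, 3, 3, 3, 3, 3, 3, 3, 3, 3, 3, 3, 3, 3, 3, 1] on {0,…,246}.
Σ(ℓ_i−1) = 247−83 = 164; sign = (−1)^164 = +1.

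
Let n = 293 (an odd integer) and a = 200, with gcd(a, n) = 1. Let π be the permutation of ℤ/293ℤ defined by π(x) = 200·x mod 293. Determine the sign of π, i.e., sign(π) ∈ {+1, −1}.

-1

Trace 282: π^k(282) = [282, 144, 86, 206, 180, 254, 111] for k=0..6.
2 cycles of lengths [292, 1].
293 − 2 = 291 transpositions; sign(π) = (−1)^291 = -1.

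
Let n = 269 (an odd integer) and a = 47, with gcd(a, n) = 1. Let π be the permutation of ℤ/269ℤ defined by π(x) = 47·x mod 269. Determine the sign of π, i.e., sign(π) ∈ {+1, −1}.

Orbit of 67 under x↦47x: [67, 190, 53, 70, 62, 224, 37]… (length divides ord_269(47)).
Cycle lengths of π_47 on ℤ/269ℤ: [67, 67, 67, 67, 1]; 5 cycles in total.
269 − 5 = 264 transpositions; sign(π) = (−1)^264 = +1.
Zolotarev: (47|269) = +1, matching the cycle-count sign.

+1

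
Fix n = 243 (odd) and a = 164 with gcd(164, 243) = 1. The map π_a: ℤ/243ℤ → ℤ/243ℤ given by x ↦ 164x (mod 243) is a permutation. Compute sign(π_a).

Trace 50: π^k(50) = [50, 181, 38, 157, 233, 61, 41] for k=0..6.
Cycle type of π: 162 + 54 + 18 + 6 + 2 + 1; total 6 cycles.
n − c = 243 − 6 = 237; sign = (−1)^237 = -1.

-1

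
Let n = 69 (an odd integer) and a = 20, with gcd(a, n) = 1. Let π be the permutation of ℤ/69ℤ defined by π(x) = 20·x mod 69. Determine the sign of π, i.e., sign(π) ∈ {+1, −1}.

+1

Trace 53: π^k(53) = [53, 25, 17, 64, 38, 1, 20] for k=0..6.
5 cycles of lengths [22, 22, 22, 2, 1].
69 − 5 = 64 transpositions; sign(π) = (−1)^64 = +1.
Check: (20/69) = +1 by Zolotarev.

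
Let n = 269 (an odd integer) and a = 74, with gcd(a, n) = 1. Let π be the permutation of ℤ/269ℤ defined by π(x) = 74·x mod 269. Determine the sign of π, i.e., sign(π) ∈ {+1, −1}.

Start at x=156: 156 → 246 → 181 → 213 → 160 → 4 → 27 → … (one orbit).
π_74 has 2 disjoint cycles with lengths [268, 1] on {0,…,268}.
269 − 2 = 267 transpositions; sign(π) = (−1)^267 = -1.
Check: (74/269) = -1 by Zolotarev.

-1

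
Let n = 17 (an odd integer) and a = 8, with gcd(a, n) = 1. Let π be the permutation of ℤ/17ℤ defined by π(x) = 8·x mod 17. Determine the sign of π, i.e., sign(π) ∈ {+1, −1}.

+1

Start at x=8: 8 → 13 → 2 → 16 → 9 → 4 → 15 → … (one orbit).
The orbit structure of x ↦ 8x mod 17: 3 orbits of sizes [8, 8, 1].
17 − 3 = 14 transpositions; sign(π) = (−1)^14 = +1.
The Jacobi symbol (8|17) = +1 (Zolotarev) agrees.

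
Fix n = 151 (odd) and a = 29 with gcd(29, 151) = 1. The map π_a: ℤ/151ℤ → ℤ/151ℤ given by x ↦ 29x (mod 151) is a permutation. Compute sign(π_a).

+1

Trace 1: π^k(1) = [1, 29, 86, 78, 148, 64, 44] for k=0..6.
Decompose π into cycles: lengths [25, 25, 25, 25, 25, 25, 1] (7 cycles, including the fixed point 0).
n − c = 151 − 7 = 144; sign = (−1)^144 = +1.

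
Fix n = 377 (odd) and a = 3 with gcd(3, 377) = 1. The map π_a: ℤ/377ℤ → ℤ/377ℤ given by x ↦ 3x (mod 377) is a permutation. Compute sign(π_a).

-1

Trace 146: π^k(146) = [146, 61, 183, 172, 139, 40, 120] for k=0..6.
The orbit structure of x ↦ 3x mod 377: 10 orbits of sizes [84, 84, 84, 84, 28, 3, 3, 3, 3, 1].
Σ(ℓ_i−1) = 377−10 = 367; sign = (−1)^367 = -1.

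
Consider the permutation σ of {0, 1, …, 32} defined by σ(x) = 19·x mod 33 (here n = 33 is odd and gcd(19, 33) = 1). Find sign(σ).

Start at x=16: 16 → 7 → 1 → 19 → 31 → 28 → 4 → … (one orbit).
Decompose π into cycles: lengths [10, 10, 10, 1, 1, 1] (6 cycles, including the fixed point 0).
Σ(ℓ_i−1) = 33−6 = 27; sign = (−1)^27 = -1.

-1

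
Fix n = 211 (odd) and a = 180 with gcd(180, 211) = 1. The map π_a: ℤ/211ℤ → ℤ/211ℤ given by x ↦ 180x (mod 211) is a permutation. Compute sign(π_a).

Trace 117: π^k(117) = [117, 171, 185, 173, 123, 196, 43] for k=0..6.
The orbit structure of x ↦ 180x mod 211: 11 orbits of sizes [21, 21, 21, 21, 21, 21, 21, 21, 21, 21, 1].
With 11 cycles on 211 points, sign = (−1)^{211−11} = +1.
Check: (180/211) = +1 by Zolotarev.

+1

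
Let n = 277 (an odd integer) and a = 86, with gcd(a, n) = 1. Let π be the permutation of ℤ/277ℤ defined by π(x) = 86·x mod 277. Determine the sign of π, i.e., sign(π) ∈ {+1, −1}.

Trace 21: π^k(21) = [21, 144, 196, 236, 75, 79, 146] for k=0..6.
Decompose π into cycles: lengths [138, 138, 1] (3 cycles, including the fixed point 0).
With 3 cycles on 277 points, sign = (−1)^{277−3} = +1.

+1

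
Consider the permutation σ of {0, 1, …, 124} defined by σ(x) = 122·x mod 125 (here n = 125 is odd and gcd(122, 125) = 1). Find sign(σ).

Orbit of 102 under x↦122x: [102, 69, 43, 121, 12, 89, 108]… (length divides ord_125(122)).
Decompose π into cycles: lengths [100, 20, 4, 1] (4 cycles, including the fixed point 0).
4 cycles on 125: each ℓ→(−1)^(ℓ−1), product (−1)^121 = -1.
Zolotarev: (122|125) = -1, matching the cycle-count sign.

-1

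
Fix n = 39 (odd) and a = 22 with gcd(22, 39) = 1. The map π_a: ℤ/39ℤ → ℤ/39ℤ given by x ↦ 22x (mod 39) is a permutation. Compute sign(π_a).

Start at x=16: 16 → 1 → 22 → 16 (one orbit).
15 cycles of lengths [3, 3, 3, 3, 3, 3, 3, 3, 3, 3, 3, 3, 1, 1, 1].
Σ(ℓ_i−1) = 39−15 = 24; sign = (−1)^24 = +1.

+1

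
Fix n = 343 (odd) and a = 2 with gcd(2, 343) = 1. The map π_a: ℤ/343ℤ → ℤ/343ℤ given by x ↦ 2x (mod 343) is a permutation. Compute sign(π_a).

Orbit of 323 under x↦2x: [323, 303, 263, 183, 23, 46, 92]… (length divides ord_343(2)).
Cycle type of π: 147×2 + 21×2 + 3×2 + 1; total 7 cycles.
7 cycles on 343: each ℓ→(−1)^(ℓ−1), product (−1)^336 = +1.
(2|343)_J = +1 (Zolotarev's lemma cross-check).

+1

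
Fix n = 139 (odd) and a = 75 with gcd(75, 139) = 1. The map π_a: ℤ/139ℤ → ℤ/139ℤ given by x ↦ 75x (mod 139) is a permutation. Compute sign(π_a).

Trace 112: π^k(112) = [112, 60, 52, 8, 44, 103, 80] for k=0..6.
Decompose π into cycles: lengths [46, 46, 46, 1] (4 cycles, including the fixed point 0).
With 4 cycles on 139 points, sign = (−1)^{139−4} = -1.
Via Zolotarev, sign(π_{75}) = (75|139) = -1.

-1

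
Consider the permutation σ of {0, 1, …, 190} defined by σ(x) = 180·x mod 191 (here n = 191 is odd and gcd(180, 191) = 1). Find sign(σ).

+1

Trace 121: π^k(121) = [121, 6, 125, 153, 36, 177, 154] for k=0..6.
Cycle type of π: 19×10 + 1; total 11 cycles.
With 11 cycles on 191 points, sign = (−1)^{191−11} = +1.
Zolotarev: (180|191) = +1, matching the cycle-count sign.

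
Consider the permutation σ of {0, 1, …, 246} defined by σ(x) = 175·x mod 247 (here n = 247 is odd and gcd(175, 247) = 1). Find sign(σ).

-1

Start at x=1: 1 → 175 → 244 → 216 → 9 → 93 → 220 → … (one orbit).
π_175 has 10 disjoint cycles with lengths [36, 36, 36, 36, 36, 36, 12, 9, 9, 1] on {0,…,246}.
sign(π) = (−1)^{n − #cycles} = (−1)^{247−10} = (−1)^237 = -1.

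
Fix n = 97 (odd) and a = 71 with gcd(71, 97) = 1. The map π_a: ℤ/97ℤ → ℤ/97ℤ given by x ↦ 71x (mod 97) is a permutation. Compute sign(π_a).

-1

Orbit of 47 under x↦71x: [47, 39, 53, 77, 35, 60, 89]… (length divides ord_97(71)).
Cycle type of π: 96 + 1; total 2 cycles.
With 2 cycles on 97 points, sign = (−1)^{97−2} = -1.
The Jacobi symbol (71|97) = -1 (Zolotarev) agrees.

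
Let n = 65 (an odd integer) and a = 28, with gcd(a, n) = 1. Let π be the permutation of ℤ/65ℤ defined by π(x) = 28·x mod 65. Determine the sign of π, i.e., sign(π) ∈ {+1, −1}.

+1

Start at x=58: 58 → 64 → 37 → 61 → 18 → 49 → 7 → … (one orbit).
Decompose π into cycles: lengths [12, 12, 12, 12, 12, 4, 1] (7 cycles, including the fixed point 0).
With 7 cycles on 65 points, sign = (−1)^{65−7} = +1.
Check: (28/65) = +1 by Zolotarev.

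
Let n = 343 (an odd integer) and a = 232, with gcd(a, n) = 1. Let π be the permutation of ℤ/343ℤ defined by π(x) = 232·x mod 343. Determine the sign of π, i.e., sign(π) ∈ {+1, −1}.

Trace 288: π^k(288) = [288, 274, 113, 148, 36, 120, 57] for k=0..6.
Decompose π into cycles: lengths [49, 49, 49, 49, 49, 49, 7, 7, 7, 7, 7, 7, 1, 1, 1, 1, 1, 1, 1] (19 cycles, including the fixed point 0).
19 cycles on 343: each ℓ→(−1)^(ℓ−1), product (−1)^324 = +1.

+1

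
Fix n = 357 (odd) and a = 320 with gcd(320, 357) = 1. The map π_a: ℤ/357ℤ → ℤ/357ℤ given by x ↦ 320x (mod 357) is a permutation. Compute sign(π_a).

-1

Orbit of 164 under x↦320x: [164, 1, 320, 298, 41, 268, 80]… (length divides ord_357(320)).
Cycle lengths of π_320 on ℤ/357ℤ: [48, 48, 48, 48, 48, 48, 16, 16, 16, 6, 6, 6, 2, 1]; 14 cycles in total.
sign(π) = (−1)^{n − #cycles} = (−1)^{357−14} = (−1)^343 = -1.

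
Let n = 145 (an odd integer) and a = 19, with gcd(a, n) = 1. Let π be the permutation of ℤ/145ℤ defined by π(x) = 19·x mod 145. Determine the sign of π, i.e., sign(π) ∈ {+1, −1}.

-1

Start at x=81: 81 → 89 → 96 → 84 → 1 → 19 → 71 → … (one orbit).
π_19 has 8 disjoint cycles with lengths [28, 28, 28, 28, 28, 2, 2, 1] on {0,…,144}.
Σ(ℓ_i−1) = 145−8 = 137; sign = (−1)^137 = -1.
Check: (19/145) = -1 by Zolotarev.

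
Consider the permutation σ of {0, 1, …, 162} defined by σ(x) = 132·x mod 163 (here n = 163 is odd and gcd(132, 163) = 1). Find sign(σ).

Trace 136: π^k(136) = [136, 22, 133, 115, 21, 1, 132] for k=0..6.
Cycle lengths of π_132 on ℤ/163ℤ: [27, 27, 27, 27, 27, 27, 1]; 7 cycles in total.
163 − 7 = 156 transpositions; sign(π) = (−1)^156 = +1.
(132|163)_J = +1 (Zolotarev's lemma cross-check).

+1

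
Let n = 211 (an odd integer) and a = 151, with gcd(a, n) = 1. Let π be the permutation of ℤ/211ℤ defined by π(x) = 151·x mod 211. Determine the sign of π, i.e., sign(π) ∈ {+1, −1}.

Start at x=1: 1 → 151 → 13 → 64 → 169 → 199 → 87 → … (one orbit).
Cycle type of π: 35×6 + 1; total 7 cycles.
sign(π) = (−1)^{n − #cycles} = (−1)^{211−7} = (−1)^204 = +1.

+1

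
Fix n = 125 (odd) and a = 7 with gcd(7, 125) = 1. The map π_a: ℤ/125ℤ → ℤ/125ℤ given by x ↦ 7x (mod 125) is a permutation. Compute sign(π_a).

-1

Orbit of 93 under x↦7x: [93, 26, 57, 24, 43, 51, 107]… (length divides ord_125(7)).
Decompose π into cycles: lengths [20, 20, 20, 20, 20, 4, 4, 4, 4, 4, 4, 1] (12 cycles, including the fixed point 0).
sign(π) = (−1)^{n − #cycles} = (−1)^{125−12} = (−1)^113 = -1.
(7|125)_J = -1 (Zolotarev's lemma cross-check).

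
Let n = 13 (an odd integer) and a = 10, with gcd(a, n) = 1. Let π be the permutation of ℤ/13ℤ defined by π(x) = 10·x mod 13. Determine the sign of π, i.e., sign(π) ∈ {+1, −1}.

+1

Trace 4: π^k(4) = [4, 1, 10, 9, 12, 3] for k=0..5.
Cycle type of π: 6×2 + 1; total 3 cycles.
With 3 cycles on 13 points, sign = (−1)^{13−3} = +1.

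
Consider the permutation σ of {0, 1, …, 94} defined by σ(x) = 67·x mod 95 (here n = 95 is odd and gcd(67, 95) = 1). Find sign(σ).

Start at x=67: 67 → 24 → 88 → 6 → 22 → 49 → 53 → … (one orbit).
Cycle lengths of π_67 on ℤ/95ℤ: [36, 36, 18, 4, 1]; 5 cycles in total.
n − c = 95 − 5 = 90; sign = (−1)^90 = +1.

+1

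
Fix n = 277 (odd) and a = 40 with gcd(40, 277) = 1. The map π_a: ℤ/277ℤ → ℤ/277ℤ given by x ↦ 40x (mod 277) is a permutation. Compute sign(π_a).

+1

Start at x=4: 4 → 160 → 29 → 52 → 141 → 100 → 122 → … (one orbit).
3 cycles of lengths [138, 138, 1].
3 cycles on 277: each ℓ→(−1)^(ℓ−1), product (−1)^274 = +1.
The Jacobi symbol (40|277) = +1 (Zolotarev) agrees.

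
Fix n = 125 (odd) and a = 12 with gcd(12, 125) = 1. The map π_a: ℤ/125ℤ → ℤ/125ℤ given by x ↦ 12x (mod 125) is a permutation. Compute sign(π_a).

Trace 1: π^k(1) = [1, 12, 19, 103, 111, 82, 109] for k=0..6.
Cycle lengths of π_12 on ℤ/125ℤ: [100, 20, 4, 1]; 4 cycles in total.
With 4 cycles on 125 points, sign = (−1)^{125−4} = -1.
Check: (12/125) = -1 by Zolotarev.

-1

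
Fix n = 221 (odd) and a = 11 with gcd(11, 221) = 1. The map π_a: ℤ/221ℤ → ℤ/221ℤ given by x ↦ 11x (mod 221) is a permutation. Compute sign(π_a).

+1

Start at x=212: 212 → 122 → 16 → 176 → 168 → 80 → 217 → … (one orbit).
The orbit structure of x ↦ 11x mod 221: 7 orbits of sizes [48, 48, 48, 48, 16, 12, 1].
221 − 7 = 214 transpositions; sign(π) = (−1)^214 = +1.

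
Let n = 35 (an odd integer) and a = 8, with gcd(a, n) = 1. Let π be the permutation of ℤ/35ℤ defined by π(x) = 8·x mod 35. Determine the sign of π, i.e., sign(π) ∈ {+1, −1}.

Orbit of 1 under x↦8x: [1, 8, 29, 22]… (length divides ord_35(8)).
Cycle type of π: 4×7 + 1×7; total 14 cycles.
35 − 14 = 21 transpositions; sign(π) = (−1)^21 = -1.

-1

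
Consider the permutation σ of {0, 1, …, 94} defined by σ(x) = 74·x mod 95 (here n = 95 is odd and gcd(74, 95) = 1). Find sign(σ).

+1

Start at x=6: 6 → 64 → 81 → 9 → 1 → 74 → 61 → … (one orbit).
9 cycles of lengths [18, 18, 18, 18, 9, 9, 2, 2, 1].
Σ(ℓ_i−1) = 95−9 = 86; sign = (−1)^86 = +1.
(74|95)_J = +1 (Zolotarev's lemma cross-check).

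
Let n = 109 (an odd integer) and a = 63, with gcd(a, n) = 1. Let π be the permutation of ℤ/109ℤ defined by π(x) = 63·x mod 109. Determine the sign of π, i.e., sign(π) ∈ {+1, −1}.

Trace 1: π^k(1) = [1, 63, 45] for k=0..2.
37 cycles of lengths [3, 3, 3, 3, 3, 3, 3, 3, 3, 3, 3, 3, 3, 3, 3, 3, 3, 3, 3, 3, 3, 3, 3, 3, 3, 3, 3, 3, 3, 3, 3, 3, 3, 3, 3, 3, 1].
Σ(ℓ_i−1) = 109−37 = 72; sign = (−1)^72 = +1.

+1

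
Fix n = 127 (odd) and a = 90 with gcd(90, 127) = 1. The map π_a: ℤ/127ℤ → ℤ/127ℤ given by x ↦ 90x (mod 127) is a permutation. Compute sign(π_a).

-1

Trace 22: π^k(22) = [22, 75, 19, 59, 103, 126, 37] for k=0..6.
Cycle lengths of π_90 on ℤ/127ℤ: [18, 18, 18, 18, 18, 18, 18, 1]; 8 cycles in total.
n − c = 127 − 8 = 119; sign = (−1)^119 = -1.
(90|127)_J = -1 (Zolotarev's lemma cross-check).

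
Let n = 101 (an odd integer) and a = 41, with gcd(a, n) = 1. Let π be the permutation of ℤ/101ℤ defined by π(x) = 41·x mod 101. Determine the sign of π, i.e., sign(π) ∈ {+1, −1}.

-1

Start at x=87: 87 → 32 → 100 → 60 → 36 → 62 → 17 → … (one orbit).
π_41 has 6 disjoint cycles with lengths [20, 20, 20, 20, 20, 1] on {0,…,100}.
101 − 6 = 95 transpositions; sign(π) = (−1)^95 = -1.
The Jacobi symbol (41|101) = -1 (Zolotarev) agrees.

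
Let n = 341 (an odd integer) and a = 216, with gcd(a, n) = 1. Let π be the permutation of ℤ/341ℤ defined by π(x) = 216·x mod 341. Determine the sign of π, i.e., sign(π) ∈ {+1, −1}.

Orbit of 311 under x↦216x: [311, 340, 125, 61, 218, 30, 1]… (length divides ord_341(216)).
Decompose π into cycles: lengths [10, 10, 10, 10, 10, 10, 10, 10, 10, 10, 10, 10, 10, 10, 10, 10, 10, 10, 10, 10, 10, 10, 10, 10, 10, 10, 10, 10, 10, 10, 10, 2, 2, 2, 2, 2, 2, 2, 2, 2, 2, 2, 2, 2, 2, 2, 1] (47 cycles, including the fixed point 0).
With 47 cycles on 341 points, sign = (−1)^{341−47} = +1.
Zolotarev: (216|341) = +1, matching the cycle-count sign.

+1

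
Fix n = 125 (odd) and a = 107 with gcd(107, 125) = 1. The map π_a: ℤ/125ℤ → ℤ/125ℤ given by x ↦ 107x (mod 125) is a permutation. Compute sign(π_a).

-1

Orbit of 18 under x↦107x: [18, 51, 82, 24, 68, 26, 32]… (length divides ord_125(107)).
Cycle lengths of π_107 on ℤ/125ℤ: [20, 20, 20, 20, 20, 4, 4, 4, 4, 4, 4, 1]; 12 cycles in total.
sign(π) = (−1)^{n − #cycles} = (−1)^{125−12} = (−1)^113 = -1.
Check: (107/125) = -1 by Zolotarev.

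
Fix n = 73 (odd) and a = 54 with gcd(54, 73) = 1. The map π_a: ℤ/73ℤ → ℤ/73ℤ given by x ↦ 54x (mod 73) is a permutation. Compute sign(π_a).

Orbit of 64 under x↦54x: [64, 25, 36, 46, 2, 35, 65]… (length divides ord_73(54)).
Cycle type of π: 36×2 + 1; total 3 cycles.
Σ(ℓ_i−1) = 73−3 = 70; sign = (−1)^70 = +1.
Zolotarev: (54|73) = +1, matching the cycle-count sign.

+1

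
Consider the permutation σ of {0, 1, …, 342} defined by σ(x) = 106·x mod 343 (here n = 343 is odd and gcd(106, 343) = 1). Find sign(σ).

+1

Orbit of 274 under x↦106x: [274, 232, 239, 295, 57, 211, 71]… (length divides ord_343(106)).
The orbit structure of x ↦ 106x mod 343: 19 orbits of sizes [49, 49, 49, 49, 49, 49, 7, 7, 7, 7, 7, 7, 1, 1, 1, 1, 1, 1, 1].
343 − 19 = 324 transpositions; sign(π) = (−1)^324 = +1.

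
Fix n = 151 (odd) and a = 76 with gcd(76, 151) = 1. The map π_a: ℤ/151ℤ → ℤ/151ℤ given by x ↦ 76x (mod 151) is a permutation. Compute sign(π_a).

+1

Start at x=19: 19 → 85 → 118 → 59 → 105 → 128 → 64 → … (one orbit).
Cycle type of π: 15×10 + 1; total 11 cycles.
151 − 11 = 140 transpositions; sign(π) = (−1)^140 = +1.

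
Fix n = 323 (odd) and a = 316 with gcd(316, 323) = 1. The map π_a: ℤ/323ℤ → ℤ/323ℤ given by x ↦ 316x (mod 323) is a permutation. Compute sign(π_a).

Orbit of 315 under x↦316x: [315, 56, 254, 160, 172, 88, 30]… (length divides ord_323(316)).
Cycle type of π: 48×6 + 16 + 6×3 + 1; total 11 cycles.
n − c = 323 − 11 = 312; sign = (−1)^312 = +1.

+1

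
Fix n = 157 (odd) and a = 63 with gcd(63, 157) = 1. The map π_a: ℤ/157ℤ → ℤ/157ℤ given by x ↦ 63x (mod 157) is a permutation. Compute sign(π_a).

Trace 76: π^k(76) = [76, 78, 47, 135, 27, 131, 89] for k=0..6.
The orbit structure of x ↦ 63x mod 157: 2 orbits of sizes [156, 1].
sign(π) = (−1)^{n − #cycles} = (−1)^{157−2} = (−1)^155 = -1.

-1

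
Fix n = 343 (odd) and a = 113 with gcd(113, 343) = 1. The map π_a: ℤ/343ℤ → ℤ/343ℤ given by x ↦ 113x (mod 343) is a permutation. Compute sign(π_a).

+1

Start at x=302: 302 → 169 → 232 → 148 → 260 → 225 → 43 → … (one orbit).
Cycle type of π: 49×6 + 7×6 + 1×7; total 19 cycles.
Σ(ℓ_i−1) = 343−19 = 324; sign = (−1)^324 = +1.
Via Zolotarev, sign(π_{113}) = (113|343) = +1.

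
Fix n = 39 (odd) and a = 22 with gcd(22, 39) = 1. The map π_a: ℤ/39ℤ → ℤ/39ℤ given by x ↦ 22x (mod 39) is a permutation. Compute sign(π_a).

Orbit of 22 under x↦22x: [22, 16, 1]… (length divides ord_39(22)).
The orbit structure of x ↦ 22x mod 39: 15 orbits of sizes [3, 3, 3, 3, 3, 3, 3, 3, 3, 3, 3, 3, 1, 1, 1].
Σ(ℓ_i−1) = 39−15 = 24; sign = (−1)^24 = +1.
(22|39)_J = +1 (Zolotarev's lemma cross-check).

+1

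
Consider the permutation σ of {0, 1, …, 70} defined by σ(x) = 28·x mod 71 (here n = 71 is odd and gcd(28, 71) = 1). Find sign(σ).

Trace 6: π^k(6) = [6, 26, 18, 7, 54, 21, 20] for k=0..6.
The orbit structure of x ↦ 28x mod 71: 2 orbits of sizes [70, 1].
Σ(ℓ_i−1) = 71−2 = 69; sign = (−1)^69 = -1.

-1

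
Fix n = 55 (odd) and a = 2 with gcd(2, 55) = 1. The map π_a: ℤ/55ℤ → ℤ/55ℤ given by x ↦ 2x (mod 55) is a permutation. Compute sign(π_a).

Start at x=14: 14 → 28 → 1 → 2 → 4 → 8 → 16 → … (one orbit).
The orbit structure of x ↦ 2x mod 55: 5 orbits of sizes [20, 20, 10, 4, 1].
sign(π) = (−1)^{n − #cycles} = (−1)^{55−5} = (−1)^50 = +1.
Via Zolotarev, sign(π_{2}) = (2|55) = +1.

+1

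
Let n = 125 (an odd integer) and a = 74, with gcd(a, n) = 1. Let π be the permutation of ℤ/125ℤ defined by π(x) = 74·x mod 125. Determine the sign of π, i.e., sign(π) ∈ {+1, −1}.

Orbit of 74 under x↦74x: [74, 101, 99, 76, 124, 51, 24]… (length divides ord_125(74)).
23 cycles of lengths [10, 10, 10, 10, 10, 10, 10, 10, 10, 10, 2, 2, 2, 2, 2, 2, 2, 2, 2, 2, 2, 2, 1].
sign(π) = (−1)^{n − #cycles} = (−1)^{125−23} = (−1)^102 = +1.
(74|125)_J = +1 (Zolotarev's lemma cross-check).

+1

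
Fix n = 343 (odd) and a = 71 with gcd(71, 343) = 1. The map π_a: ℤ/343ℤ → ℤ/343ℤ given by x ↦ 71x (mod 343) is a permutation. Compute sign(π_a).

Trace 162: π^k(162) = [162, 183, 302, 176, 148, 218, 43] for k=0..6.
Cycle lengths of π_71 on ℤ/343ℤ: [49, 49, 49, 49, 49, 49, 7, 7, 7, 7, 7, 7, 1, 1, 1, 1, 1, 1, 1]; 19 cycles in total.
343 − 19 = 324 transpositions; sign(π) = (−1)^324 = +1.

+1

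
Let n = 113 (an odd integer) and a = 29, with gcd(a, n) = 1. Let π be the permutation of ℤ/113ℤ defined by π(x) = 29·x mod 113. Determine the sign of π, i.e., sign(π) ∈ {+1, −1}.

Trace 84: π^k(84) = [84, 63, 19, 99, 46, 91, 40] for k=0..6.
Decompose π into cycles: lengths [112, 1] (2 cycles, including the fixed point 0).
With 2 cycles on 113 points, sign = (−1)^{113−2} = -1.

-1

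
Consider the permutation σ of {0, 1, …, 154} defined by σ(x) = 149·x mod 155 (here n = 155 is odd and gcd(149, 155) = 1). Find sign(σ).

Orbit of 36 under x↦149x: [36, 94, 56, 129, 1, 149]… (length divides ord_155(149)).
Cycle type of π: 6×20 + 3×10 + 2×2 + 1; total 33 cycles.
33 cycles on 155: each ℓ→(−1)^(ℓ−1), product (−1)^122 = +1.

+1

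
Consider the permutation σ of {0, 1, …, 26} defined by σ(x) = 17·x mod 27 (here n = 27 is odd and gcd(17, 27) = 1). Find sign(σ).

Orbit of 8 under x↦17x: [8, 1, 17, 19, 26, 10]… (length divides ord_27(17)).
The orbit structure of x ↦ 17x mod 27: 8 orbits of sizes [6, 6, 6, 2, 2, 2, 2, 1].
With 8 cycles on 27 points, sign = (−1)^{27−8} = -1.

-1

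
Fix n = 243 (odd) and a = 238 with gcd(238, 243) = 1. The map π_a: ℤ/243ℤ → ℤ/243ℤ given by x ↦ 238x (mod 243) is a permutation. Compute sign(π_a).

Orbit of 31 under x↦238x: [31, 88, 46, 13, 178, 82, 76]… (length divides ord_243(238)).
Cycle lengths of π_238 on ℤ/243ℤ: [81, 81, 27, 27, 9, 9, 3, 3, 1, 1, 1]; 11 cycles in total.
Σ(ℓ_i−1) = 243−11 = 232; sign = (−1)^232 = +1.
Via Zolotarev, sign(π_{238}) = (238|243) = +1.

+1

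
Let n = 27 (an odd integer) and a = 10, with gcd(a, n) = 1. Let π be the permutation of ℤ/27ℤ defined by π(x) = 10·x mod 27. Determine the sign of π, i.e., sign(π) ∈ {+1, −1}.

+1

Orbit of 10 under x↦10x: [10, 19, 1]… (length divides ord_27(10)).
π_10 has 15 disjoint cycles with lengths [3, 3, 3, 3, 3, 3, 1, 1, 1, 1, 1, 1, 1, 1, 1] on {0,…,26}.
Σ(ℓ_i−1) = 27−15 = 12; sign = (−1)^12 = +1.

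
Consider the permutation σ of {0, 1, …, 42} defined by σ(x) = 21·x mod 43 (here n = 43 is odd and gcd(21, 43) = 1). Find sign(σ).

+1

Trace 1: π^k(1) = [1, 21, 11, 16, 35, 4, 41] for k=0..6.
Cycle lengths of π_21 on ℤ/43ℤ: [7, 7, 7, 7, 7, 7, 1]; 7 cycles in total.
With 7 cycles on 43 points, sign = (−1)^{43−7} = +1.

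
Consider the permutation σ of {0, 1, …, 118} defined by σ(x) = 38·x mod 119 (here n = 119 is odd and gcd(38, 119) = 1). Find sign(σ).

-1

Start at x=115: 115 → 86 → 55 → 67 → 47 → 1 → 38 → … (one orbit).
π_38 has 14 disjoint cycles with lengths [12, 12, 12, 12, 12, 12, 12, 12, 6, 4, 4, 4, 4, 1] on {0,…,118}.
119 − 14 = 105 transpositions; sign(π) = (−1)^105 = -1.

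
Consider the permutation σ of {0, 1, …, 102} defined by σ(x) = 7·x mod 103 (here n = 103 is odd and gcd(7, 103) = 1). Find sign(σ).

+1

Orbit of 28 under x↦7x: [28, 93, 33, 25, 72, 92, 26]… (length divides ord_103(7)).
Cycle type of π: 51×2 + 1; total 3 cycles.
sign(π) = (−1)^{n − #cycles} = (−1)^{103−3} = (−1)^100 = +1.
The Jacobi symbol (7|103) = +1 (Zolotarev) agrees.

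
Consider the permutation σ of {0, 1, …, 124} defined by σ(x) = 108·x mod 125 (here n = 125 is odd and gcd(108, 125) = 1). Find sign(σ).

Trace 81: π^k(81) = [81, 123, 34, 47, 76, 83, 89] for k=0..6.
Cycle type of π: 100 + 20 + 4 + 1; total 4 cycles.
Σ(ℓ_i−1) = 125−4 = 121; sign = (−1)^121 = -1.
The Jacobi symbol (108|125) = -1 (Zolotarev) agrees.

-1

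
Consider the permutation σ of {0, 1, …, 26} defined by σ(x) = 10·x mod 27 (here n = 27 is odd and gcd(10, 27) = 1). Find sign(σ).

+1

Orbit of 10 under x↦10x: [10, 19, 1]… (length divides ord_27(10)).
Cycle type of π: 3×6 + 1×9; total 15 cycles.
15 cycles on 27: each ℓ→(−1)^(ℓ−1), product (−1)^12 = +1.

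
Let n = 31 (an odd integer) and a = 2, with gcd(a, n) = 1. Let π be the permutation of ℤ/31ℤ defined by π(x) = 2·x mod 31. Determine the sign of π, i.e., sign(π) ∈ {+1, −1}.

Start at x=1: 1 → 2 → 4 → 8 → 16 → 1 (one orbit).
π_2 has 7 disjoint cycles with lengths [5, 5, 5, 5, 5, 5, 1] on {0,…,30}.
n − c = 31 − 7 = 24; sign = (−1)^24 = +1.
Via Zolotarev, sign(π_{2}) = (2|31) = +1.

+1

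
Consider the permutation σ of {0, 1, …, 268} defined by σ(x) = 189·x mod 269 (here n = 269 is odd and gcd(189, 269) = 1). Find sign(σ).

Orbit of 37 under x↦189x: [37, 268, 80, 56, 93, 92, 172]… (length divides ord_269(189)).
π_189 has 3 disjoint cycles with lengths [134, 134, 1] on {0,…,268}.
269 − 3 = 266 transpositions; sign(π) = (−1)^266 = +1.
Check: (189/269) = +1 by Zolotarev.

+1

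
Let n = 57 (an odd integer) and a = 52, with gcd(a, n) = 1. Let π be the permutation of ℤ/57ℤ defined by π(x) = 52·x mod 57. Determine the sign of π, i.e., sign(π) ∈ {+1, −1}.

Trace 4: π^k(4) = [4, 37, 43, 13, 49, 40, 28] for k=0..6.
Cycle type of π: 18×3 + 1×3; total 6 cycles.
6 cycles on 57: each ℓ→(−1)^(ℓ−1), product (−1)^51 = -1.
(52|57)_J = -1 (Zolotarev's lemma cross-check).

-1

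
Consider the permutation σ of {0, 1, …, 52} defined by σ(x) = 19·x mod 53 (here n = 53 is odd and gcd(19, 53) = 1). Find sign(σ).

-1

Start at x=35: 35 → 29 → 21 → 28 → 2 → 38 → 33 → … (one orbit).
The orbit structure of x ↦ 19x mod 53: 2 orbits of sizes [52, 1].
sign(π) = (−1)^{n − #cycles} = (−1)^{53−2} = (−1)^51 = -1.
The Jacobi symbol (19|53) = -1 (Zolotarev) agrees.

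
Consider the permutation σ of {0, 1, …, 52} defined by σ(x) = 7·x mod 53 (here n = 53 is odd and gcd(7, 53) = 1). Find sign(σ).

+1

Trace 15: π^k(15) = [15, 52, 46, 4, 28, 37, 47] for k=0..6.
3 cycles of lengths [26, 26, 1].
n − c = 53 − 3 = 50; sign = (−1)^50 = +1.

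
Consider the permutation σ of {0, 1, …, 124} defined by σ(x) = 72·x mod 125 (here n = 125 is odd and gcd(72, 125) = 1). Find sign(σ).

Trace 103: π^k(103) = [103, 41, 77, 44, 43, 96, 37] for k=0..6.
Decompose π into cycles: lengths [100, 20, 4, 1] (4 cycles, including the fixed point 0).
n − c = 125 − 4 = 121; sign = (−1)^121 = -1.
The Jacobi symbol (72|125) = -1 (Zolotarev) agrees.

-1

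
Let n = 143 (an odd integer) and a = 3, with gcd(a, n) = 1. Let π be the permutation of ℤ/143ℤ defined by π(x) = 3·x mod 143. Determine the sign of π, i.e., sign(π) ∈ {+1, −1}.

Start at x=81: 81 → 100 → 14 → 42 → 126 → 92 → 133 → … (one orbit).
Decompose π into cycles: lengths [15, 15, 15, 15, 15, 15, 15, 15, 5, 5, 3, 3, 3, 3, 1] (15 cycles, including the fixed point 0).
sign(π) = (−1)^{n − #cycles} = (−1)^{143−15} = (−1)^128 = +1.
The Jacobi symbol (3|143) = +1 (Zolotarev) agrees.

+1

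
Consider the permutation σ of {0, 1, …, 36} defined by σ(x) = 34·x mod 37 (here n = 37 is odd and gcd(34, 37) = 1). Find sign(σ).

Start at x=33: 33 → 12 → 1 → 34 → 9 → 10 → 7 → … (one orbit).
Cycle lengths of π_34 on ℤ/37ℤ: [9, 9, 9, 9, 1]; 5 cycles in total.
n − c = 37 − 5 = 32; sign = (−1)^32 = +1.
(34|37)_J = +1 (Zolotarev's lemma cross-check).

+1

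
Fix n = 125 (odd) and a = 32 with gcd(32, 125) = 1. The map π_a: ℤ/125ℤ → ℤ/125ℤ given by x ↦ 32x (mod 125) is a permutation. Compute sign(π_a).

-1

Trace 24: π^k(24) = [24, 18, 76, 57, 74, 118, 26] for k=0..6.
π_32 has 12 disjoint cycles with lengths [20, 20, 20, 20, 20, 4, 4, 4, 4, 4, 4, 1] on {0,…,124}.
12 cycles on 125: each ℓ→(−1)^(ℓ−1), product (−1)^113 = -1.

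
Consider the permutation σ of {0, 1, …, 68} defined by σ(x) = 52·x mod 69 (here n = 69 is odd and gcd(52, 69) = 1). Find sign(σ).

+1

Trace 16: π^k(16) = [16, 4, 1, 52, 13, 55, 31] for k=0..6.
Decompose π into cycles: lengths [11, 11, 11, 11, 11, 11, 1, 1, 1] (9 cycles, including the fixed point 0).
Σ(ℓ_i−1) = 69−9 = 60; sign = (−1)^60 = +1.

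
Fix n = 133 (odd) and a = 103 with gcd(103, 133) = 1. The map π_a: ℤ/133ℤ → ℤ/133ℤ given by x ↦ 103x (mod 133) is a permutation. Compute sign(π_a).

Start at x=132: 132 → 30 → 31 → 1 → 103 → 102 → 132 (one orbit).
23 cycles of lengths [6, 6, 6, 6, 6, 6, 6, 6, 6, 6, 6, 6, 6, 6, 6, 6, 6, 6, 6, 6, 6, 6, 1].
With 23 cycles on 133 points, sign = (−1)^{133−23} = +1.

+1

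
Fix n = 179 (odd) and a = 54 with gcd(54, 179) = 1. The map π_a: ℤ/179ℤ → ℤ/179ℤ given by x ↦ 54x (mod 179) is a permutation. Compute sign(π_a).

-1

Start at x=105: 105 → 121 → 90 → 27 → 26 → 151 → 99 → … (one orbit).
The orbit structure of x ↦ 54x mod 179: 2 orbits of sizes [178, 1].
With 2 cycles on 179 points, sign = (−1)^{179−2} = -1.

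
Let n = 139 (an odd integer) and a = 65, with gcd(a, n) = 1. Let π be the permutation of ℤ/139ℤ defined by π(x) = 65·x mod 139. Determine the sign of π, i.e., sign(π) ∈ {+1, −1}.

+1

Orbit of 36 under x↦65x: [36, 116, 34, 125, 63, 64, 129]… (length divides ord_139(65)).
The orbit structure of x ↦ 65x mod 139: 7 orbits of sizes [23, 23, 23, 23, 23, 23, 1].
7 cycles on 139: each ℓ→(−1)^(ℓ−1), product (−1)^132 = +1.
Zolotarev: (65|139) = +1, matching the cycle-count sign.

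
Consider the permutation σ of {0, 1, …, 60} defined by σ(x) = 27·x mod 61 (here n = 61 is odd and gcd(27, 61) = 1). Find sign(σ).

+1

Orbit of 41 under x↦27x: [41, 9, 60, 34, 3, 20, 52]… (length divides ord_61(27)).
7 cycles of lengths [10, 10, 10, 10, 10, 10, 1].
sign(π) = (−1)^{n − #cycles} = (−1)^{61−7} = (−1)^54 = +1.
The Jacobi symbol (27|61) = +1 (Zolotarev) agrees.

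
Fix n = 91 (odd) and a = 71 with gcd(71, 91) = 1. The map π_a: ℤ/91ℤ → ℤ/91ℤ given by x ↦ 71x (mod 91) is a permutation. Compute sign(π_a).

-1

Orbit of 50 under x↦71x: [50, 1, 71, 36, 8, 22, 15]… (length divides ord_91(71)).
Cycle lengths of π_71 on ℤ/91ℤ: [12, 12, 12, 12, 12, 12, 12, 1, 1, 1, 1, 1, 1, 1]; 14 cycles in total.
sign(π) = (−1)^{n − #cycles} = (−1)^{91−14} = (−1)^77 = -1.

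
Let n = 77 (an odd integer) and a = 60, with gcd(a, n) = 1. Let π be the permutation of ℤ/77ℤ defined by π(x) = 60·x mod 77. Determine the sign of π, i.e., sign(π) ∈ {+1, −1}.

Orbit of 36 under x↦60x: [36, 4, 9, 1, 60, 58, 15]… (length divides ord_77(60)).
9 cycles of lengths [15, 15, 15, 15, 5, 5, 3, 3, 1].
77 − 9 = 68 transpositions; sign(π) = (−1)^68 = +1.

+1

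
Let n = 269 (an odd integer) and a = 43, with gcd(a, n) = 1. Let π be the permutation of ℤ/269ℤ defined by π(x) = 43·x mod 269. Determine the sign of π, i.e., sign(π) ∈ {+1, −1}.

Start at x=256: 256 → 248 → 173 → 176 → 36 → 203 → 121 → … (one orbit).
Cycle lengths of π_43 on ℤ/269ℤ: [134, 134, 1]; 3 cycles in total.
sign(π) = (−1)^{n − #cycles} = (−1)^{269−3} = (−1)^266 = +1.
Check: (43/269) = +1 by Zolotarev.

+1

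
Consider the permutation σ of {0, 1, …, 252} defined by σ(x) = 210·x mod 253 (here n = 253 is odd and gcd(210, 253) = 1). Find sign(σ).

+1

Orbit of 243 under x↦210x: [243, 177, 232, 144, 133, 100, 1]… (length divides ord_253(210)).
π_210 has 33 disjoint cycles with lengths [11, 11, 11, 11, 11, 11, 11, 11, 11, 11, 11, 11, 11, 11, 11, 11, 11, 11, 11, 11, 11, 11, 1, 1, 1, 1, 1, 1, 1, 1, 1, 1, 1] on {0,…,252}.
33 cycles on 253: each ℓ→(−1)^(ℓ−1), product (−1)^220 = +1.
Check: (210/253) = +1 by Zolotarev.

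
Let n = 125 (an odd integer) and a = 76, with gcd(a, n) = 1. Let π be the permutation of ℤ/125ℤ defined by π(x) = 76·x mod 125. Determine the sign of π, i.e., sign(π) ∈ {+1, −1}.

+1

Orbit of 1 under x↦76x: [1, 76, 26, 101, 51]… (length divides ord_125(76)).
π_76 has 45 disjoint cycles with lengths [5, 5, 5, 5, 5, 5, 5, 5, 5, 5, 5, 5, 5, 5, 5, 5, 5, 5, 5, 5, 1, 1, 1, 1, 1, 1, 1, 1, 1, 1, 1, 1, 1, 1, 1, 1, 1, 1, 1, 1, 1, 1, 1, 1, 1] on {0,…,124}.
125 − 45 = 80 transpositions; sign(π) = (−1)^80 = +1.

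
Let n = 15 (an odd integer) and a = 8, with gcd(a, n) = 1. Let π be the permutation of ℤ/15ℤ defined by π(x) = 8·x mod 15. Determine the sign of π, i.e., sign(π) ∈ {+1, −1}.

+1

Orbit of 8 under x↦8x: [8, 4, 2, 1]… (length divides ord_15(8)).
Decompose π into cycles: lengths [4, 4, 4, 2, 1] (5 cycles, including the fixed point 0).
n − c = 15 − 5 = 10; sign = (−1)^10 = +1.
(8|15)_J = +1 (Zolotarev's lemma cross-check).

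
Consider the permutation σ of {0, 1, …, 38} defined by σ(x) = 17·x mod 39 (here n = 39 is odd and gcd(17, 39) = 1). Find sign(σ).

-1

Start at x=1: 1 → 17 → 16 → 38 → 22 → 23 → 1 (one orbit).
π_17 has 8 disjoint cycles with lengths [6, 6, 6, 6, 6, 6, 2, 1] on {0,…,38}.
sign(π) = (−1)^{n − #cycles} = (−1)^{39−8} = (−1)^31 = -1.
Zolotarev: (17|39) = -1, matching the cycle-count sign.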